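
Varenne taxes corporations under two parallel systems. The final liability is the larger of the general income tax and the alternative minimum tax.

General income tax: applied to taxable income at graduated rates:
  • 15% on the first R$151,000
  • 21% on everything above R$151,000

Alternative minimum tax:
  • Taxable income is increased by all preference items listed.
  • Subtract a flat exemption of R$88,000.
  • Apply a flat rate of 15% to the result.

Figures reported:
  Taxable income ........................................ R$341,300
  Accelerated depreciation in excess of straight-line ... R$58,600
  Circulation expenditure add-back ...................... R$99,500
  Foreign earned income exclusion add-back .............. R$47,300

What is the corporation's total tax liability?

R$68,805

Alternative minimum tax:
  Adjusted income: R$341,300 + R$58,600 + R$99,500 + R$47,300 = R$546,700
  Less exemption R$88,000 → base R$458,700
  R$458,700 × 15% = R$68,805

General income tax:
  R$151,000 × 15% = R$22,650
  R$190,300 × 21% = R$39,963
  → R$62,613

R$68,805 > R$62,613, so the alternative minimum tax is the binding amount.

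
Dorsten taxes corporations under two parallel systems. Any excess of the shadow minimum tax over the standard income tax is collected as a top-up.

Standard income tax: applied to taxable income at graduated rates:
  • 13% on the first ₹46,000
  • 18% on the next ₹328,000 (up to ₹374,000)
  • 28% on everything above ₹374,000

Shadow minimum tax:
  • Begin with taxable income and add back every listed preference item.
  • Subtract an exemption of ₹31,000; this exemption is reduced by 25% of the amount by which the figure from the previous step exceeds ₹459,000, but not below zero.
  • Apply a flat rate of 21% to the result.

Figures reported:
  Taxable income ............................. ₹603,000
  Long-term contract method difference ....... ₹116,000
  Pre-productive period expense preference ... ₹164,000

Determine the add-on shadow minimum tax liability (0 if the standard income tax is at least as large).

Standard income tax:
  ₹46,000 × 13% = ₹5,980
  ₹328,000 × 18% = ₹59,040
  ₹229,000 × 28% = ₹64,120
  → ₹129,140

Shadow minimum tax:
  Adjusted income: ₹603,000 + ₹116,000 + ₹164,000 = ₹883,000
  Exemption: 25% × (₹883,000 − ₹459,000) = ₹106,000 ≥ ₹31,000, so the exemption is fully phased out
  Base: ₹883,000 − ₹0 = ₹883,000
  ₹883,000 × 21% = ₹185,430

Excess of shadow minimum tax over standard income tax: ₹185,430 − ₹129,140 = ₹56,290.

₹56,290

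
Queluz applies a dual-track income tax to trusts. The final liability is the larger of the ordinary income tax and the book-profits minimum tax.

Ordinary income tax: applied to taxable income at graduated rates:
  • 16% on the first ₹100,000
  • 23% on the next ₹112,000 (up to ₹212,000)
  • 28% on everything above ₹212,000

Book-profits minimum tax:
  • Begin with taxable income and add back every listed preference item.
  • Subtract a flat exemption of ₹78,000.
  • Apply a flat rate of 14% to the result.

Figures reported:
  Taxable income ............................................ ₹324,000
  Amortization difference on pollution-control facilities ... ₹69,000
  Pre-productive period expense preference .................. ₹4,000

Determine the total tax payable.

₹73,120

Book-profits minimum tax:
  Adjusted income: ₹324,000 + ₹69,000 + ₹4,000 = ₹397,000
  Less exemption ₹78,000 → base ₹319,000
  ₹319,000 × 14% = ₹44,660

Ordinary income tax:
  ₹100,000 × 16% = ₹16,000
  ₹112,000 × 23% = ₹25,760
  ₹112,000 × 28% = ₹31,360
  → ₹73,120

₹73,120 > ₹44,660, so the ordinary income tax governs.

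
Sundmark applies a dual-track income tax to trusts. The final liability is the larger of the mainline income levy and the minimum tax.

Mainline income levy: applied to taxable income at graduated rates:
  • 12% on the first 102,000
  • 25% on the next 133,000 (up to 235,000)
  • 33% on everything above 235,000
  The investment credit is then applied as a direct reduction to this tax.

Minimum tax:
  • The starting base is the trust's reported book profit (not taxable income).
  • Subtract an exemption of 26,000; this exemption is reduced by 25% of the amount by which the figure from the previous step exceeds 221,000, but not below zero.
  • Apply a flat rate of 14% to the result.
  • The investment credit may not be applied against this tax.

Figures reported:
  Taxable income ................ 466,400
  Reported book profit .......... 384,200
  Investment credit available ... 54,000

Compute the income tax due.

Minimum tax:
  Base (reported book profit): 384,200
  Exemption: 25% × (384,200 − 221,000) = 40,800 ≥ 26,000, so the exemption is fully phased out
  Base: 384,200 − 0 = 384,200
  384,200 × 14% = 53,788

Mainline income levy:
  102,000 × 12% = 12,240
  133,000 × 25% = 33,250
  231,400 × 33% = 76,362
  → 121,852
  Less investment credit 54,000 → 67,852

67,852 > 53,788, so the mainline income levy governs.

67,852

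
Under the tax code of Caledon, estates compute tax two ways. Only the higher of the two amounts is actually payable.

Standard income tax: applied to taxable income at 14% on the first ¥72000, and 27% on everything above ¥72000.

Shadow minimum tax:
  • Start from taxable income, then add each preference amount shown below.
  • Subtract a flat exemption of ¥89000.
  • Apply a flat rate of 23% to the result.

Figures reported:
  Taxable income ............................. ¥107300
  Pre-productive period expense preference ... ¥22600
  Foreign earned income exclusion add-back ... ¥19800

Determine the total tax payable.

Standard income tax:
  ¥72000 × 14% = ¥10080
  ¥35300 × 27% = ¥9531
  → ¥19611

Shadow minimum tax:
  Adjusted income: ¥107300 + ¥22600 + ¥19800 = ¥149700
  Less exemption ¥89000 → base ¥60700
  ¥60700 × 23% = ¥13961

¥19611 > ¥13961, so the standard income tax governs.

¥19611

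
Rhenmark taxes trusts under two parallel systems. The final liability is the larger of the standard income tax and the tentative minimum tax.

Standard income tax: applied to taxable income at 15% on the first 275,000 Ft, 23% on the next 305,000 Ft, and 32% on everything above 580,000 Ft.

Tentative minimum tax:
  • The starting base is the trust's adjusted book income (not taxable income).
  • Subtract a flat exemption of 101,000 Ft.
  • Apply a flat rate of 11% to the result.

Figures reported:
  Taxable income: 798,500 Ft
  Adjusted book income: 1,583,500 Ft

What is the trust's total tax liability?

181,320 Ft

Standard income tax:
  275,000 Ft × 15% = 41,250 Ft
  305,000 Ft × 23% = 70,150 Ft
  218,500 Ft × 32% = 69,920 Ft
  → 181,320 Ft

Tentative minimum tax:
  Base (adjusted book income): 1,583,500 Ft
  Less exemption 101,000 Ft → base 1,482,500 Ft
  1,482,500 Ft × 11% = 163,075 Ft

181,320 Ft > 163,075 Ft, so the standard income tax governs.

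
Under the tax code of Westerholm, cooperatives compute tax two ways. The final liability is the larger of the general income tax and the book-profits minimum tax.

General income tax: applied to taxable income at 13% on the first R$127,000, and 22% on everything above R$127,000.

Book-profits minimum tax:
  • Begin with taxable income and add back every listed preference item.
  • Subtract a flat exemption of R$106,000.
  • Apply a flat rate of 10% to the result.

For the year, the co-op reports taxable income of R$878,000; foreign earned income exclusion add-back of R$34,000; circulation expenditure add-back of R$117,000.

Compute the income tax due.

R$181,730

Book-profits minimum tax:
  Adjusted income: R$878,000 + R$34,000 + R$117,000 = R$1,029,000
  Less exemption R$106,000 → base R$923,000
  R$923,000 × 10% = R$92,300

General income tax:
  R$127,000 × 13% = R$16,510
  R$751,000 × 22% = R$165,220
  → R$181,730

R$181,730 > R$92,300, so the general income tax governs.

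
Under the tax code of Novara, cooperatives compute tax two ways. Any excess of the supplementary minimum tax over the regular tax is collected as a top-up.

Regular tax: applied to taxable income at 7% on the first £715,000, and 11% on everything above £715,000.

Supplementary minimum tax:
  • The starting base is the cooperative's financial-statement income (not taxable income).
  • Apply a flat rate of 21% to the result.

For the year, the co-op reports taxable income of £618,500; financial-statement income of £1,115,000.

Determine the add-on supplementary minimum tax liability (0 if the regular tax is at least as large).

£190,855

Regular tax:
  £618,500 × 7% = £43,295

Supplementary minimum tax:
  Base (financial-statement income): £1,115,000
  £1,115,000 × 21% = £234,150

Excess of supplementary minimum tax over regular tax: £234,150 − £43,295 = £190,855.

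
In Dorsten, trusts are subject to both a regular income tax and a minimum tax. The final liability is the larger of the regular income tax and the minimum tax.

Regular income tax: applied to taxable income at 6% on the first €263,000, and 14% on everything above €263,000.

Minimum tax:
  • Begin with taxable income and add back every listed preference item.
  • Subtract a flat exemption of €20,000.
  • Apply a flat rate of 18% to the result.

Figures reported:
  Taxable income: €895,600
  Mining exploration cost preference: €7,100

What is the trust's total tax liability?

€158,886

Minimum tax:
  Adjusted income: €895,600 + €7,100 = €902,700
  Less exemption €20,000 → base €882,700
  €882,700 × 18% = €158,886

Regular income tax:
  €263,000 × 6% = €15,780
  €632,600 × 14% = €88,564
  → €104,344

€158,886 > €104,344, so the minimum tax is the binding amount.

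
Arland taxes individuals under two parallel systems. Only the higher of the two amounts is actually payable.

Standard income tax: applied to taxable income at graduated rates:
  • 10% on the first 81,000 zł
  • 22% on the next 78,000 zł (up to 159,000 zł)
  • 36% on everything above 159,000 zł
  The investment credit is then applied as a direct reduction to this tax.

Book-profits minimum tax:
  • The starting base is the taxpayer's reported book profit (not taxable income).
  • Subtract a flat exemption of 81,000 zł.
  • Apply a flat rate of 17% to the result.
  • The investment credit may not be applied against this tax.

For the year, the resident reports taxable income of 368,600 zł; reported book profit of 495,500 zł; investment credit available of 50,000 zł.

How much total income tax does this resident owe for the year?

Standard income tax:
  81,000 zł × 10% = 8,100 zł
  78,000 zł × 22% = 17,160 zł
  209,600 zł × 36% = 75,456 zł
  → 100,716 zł
  Less investment credit 50,000 zł → 50,716 zł

Book-profits minimum tax:
  Base (reported book profit): 495,500 zł
  Less exemption 81,000 zł → base 414,500 zł
  414,500 zł × 17% = 70,465 zł

70,465 zł > 50,716 zł, so the book-profits minimum tax is the binding amount.

70,465 zł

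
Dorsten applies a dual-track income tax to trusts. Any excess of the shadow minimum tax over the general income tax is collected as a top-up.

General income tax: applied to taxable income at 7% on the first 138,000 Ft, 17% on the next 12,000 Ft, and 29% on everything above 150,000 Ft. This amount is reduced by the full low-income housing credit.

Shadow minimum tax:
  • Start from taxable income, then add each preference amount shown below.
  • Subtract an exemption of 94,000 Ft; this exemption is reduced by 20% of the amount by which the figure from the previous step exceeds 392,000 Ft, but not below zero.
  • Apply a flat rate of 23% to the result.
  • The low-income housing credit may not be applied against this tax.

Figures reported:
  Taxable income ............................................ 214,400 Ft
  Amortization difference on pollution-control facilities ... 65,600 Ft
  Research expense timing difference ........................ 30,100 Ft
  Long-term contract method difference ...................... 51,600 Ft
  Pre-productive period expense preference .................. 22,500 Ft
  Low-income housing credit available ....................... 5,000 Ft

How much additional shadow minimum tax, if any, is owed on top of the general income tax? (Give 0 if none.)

41,370 Ft

Shadow minimum tax:
  Adjusted income: 214,400 Ft + 65,600 Ft + 30,100 Ft + 51,600 Ft + 22,500 Ft = 384,200 Ft
  Exemption: 384,200 Ft ≤ 392,000 Ft, so full 94,000 Ft applies
  Base: 384,200 Ft − 94,000 Ft = 290,200 Ft
  290,200 Ft × 23% = 66,746 Ft

General income tax:
  138,000 Ft × 7% = 9,660 Ft
  12,000 Ft × 17% = 2,040 Ft
  64,400 Ft × 29% = 18,676 Ft
  → 30,376 Ft
  Less low-income housing credit 5,000 Ft → 25,376 Ft

Excess of shadow minimum tax over general income tax: 66,746 Ft − 25,376 Ft = 41,370 Ft.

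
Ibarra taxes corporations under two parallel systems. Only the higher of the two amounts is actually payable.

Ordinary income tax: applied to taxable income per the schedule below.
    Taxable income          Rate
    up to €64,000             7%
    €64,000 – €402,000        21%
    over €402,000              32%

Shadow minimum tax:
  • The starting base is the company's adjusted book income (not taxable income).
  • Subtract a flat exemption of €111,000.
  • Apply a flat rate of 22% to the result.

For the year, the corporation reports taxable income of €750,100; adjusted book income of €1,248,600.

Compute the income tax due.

Shadow minimum tax:
  Base (adjusted book income): €1,248,600
  Less exemption €111,000 → base €1,137,600
  €1,137,600 × 22% = €250,272

Ordinary income tax:
  €64,000 × 7% = €4,480
  €338,000 × 21% = €70,980
  €348,100 × 32% = €111,392
  → €186,852

€250,272 > €186,852, so the shadow minimum tax is the binding amount.

€250,272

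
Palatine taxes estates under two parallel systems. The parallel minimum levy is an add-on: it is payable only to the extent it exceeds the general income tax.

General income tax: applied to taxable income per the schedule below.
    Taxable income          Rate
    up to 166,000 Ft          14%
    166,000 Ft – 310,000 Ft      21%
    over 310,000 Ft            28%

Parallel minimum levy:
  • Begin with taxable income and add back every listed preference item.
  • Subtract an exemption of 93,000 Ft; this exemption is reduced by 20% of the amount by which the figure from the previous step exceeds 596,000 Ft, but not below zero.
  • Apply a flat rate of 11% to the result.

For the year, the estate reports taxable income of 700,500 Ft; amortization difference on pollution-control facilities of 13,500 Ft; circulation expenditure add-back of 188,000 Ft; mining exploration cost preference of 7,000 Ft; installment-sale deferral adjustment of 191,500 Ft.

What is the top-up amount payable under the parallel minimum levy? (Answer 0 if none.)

0 Ft

Parallel minimum levy:
  Adjusted income: 700,500 Ft + 13,500 Ft + 188,000 Ft + 7,000 Ft + 191,500 Ft = 1,100,500 Ft
  Exemption: 20% × (1,100,500 Ft − 596,000 Ft) = 100,900 Ft ≥ 93,000 Ft, so the exemption is fully phased out
  Base: 1,100,500 Ft − 0 Ft = 1,100,500 Ft
  1,100,500 Ft × 11% = 121,055 Ft

General income tax:
  166,000 Ft × 14% = 23,240 Ft
  144,000 Ft × 21% = 30,240 Ft
  390,500 Ft × 28% = 109,340 Ft
  → 162,820 Ft

121,055 Ft ≤ 162,820 Ft, so no add-on is due.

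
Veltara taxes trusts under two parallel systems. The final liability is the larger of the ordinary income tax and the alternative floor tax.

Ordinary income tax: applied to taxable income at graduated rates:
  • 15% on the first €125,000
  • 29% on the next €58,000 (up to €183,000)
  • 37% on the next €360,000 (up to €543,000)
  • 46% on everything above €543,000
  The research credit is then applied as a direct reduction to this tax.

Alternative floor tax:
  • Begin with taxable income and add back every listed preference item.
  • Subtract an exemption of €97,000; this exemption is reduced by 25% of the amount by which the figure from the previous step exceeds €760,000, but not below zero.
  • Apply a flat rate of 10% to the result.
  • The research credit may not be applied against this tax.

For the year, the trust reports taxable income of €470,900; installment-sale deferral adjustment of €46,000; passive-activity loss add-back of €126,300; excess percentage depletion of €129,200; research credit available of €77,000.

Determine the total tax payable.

€67,850

Ordinary income tax:
  €125,000 × 15% = €18,750
  €58,000 × 29% = €16,820
  €287,900 × 37% = €106,523
  → €142,093
  Less research credit €77,000 → €65,093

Alternative floor tax:
  Adjusted income: €470,900 + €46,000 + €126,300 + €129,200 = €772,400
  Exemption: €97,000 − 25% × (€772,400 − €760,000) = €97,000 − €3,100 = €93,900
  Base: €772,400 − €93,900 = €678,500
  €678,500 × 10% = €67,850

€67,850 > €65,093, so the alternative floor tax is the binding amount.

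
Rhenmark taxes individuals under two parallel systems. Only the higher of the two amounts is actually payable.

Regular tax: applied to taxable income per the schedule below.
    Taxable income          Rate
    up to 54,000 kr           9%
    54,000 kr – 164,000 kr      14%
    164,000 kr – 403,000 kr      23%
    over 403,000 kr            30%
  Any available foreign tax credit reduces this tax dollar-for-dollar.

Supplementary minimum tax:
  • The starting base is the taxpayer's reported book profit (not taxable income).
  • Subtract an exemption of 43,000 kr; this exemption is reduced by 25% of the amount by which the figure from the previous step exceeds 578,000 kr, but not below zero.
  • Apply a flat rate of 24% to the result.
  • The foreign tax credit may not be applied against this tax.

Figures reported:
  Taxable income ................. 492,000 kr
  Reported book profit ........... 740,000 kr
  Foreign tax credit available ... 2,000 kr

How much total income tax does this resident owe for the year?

177,000 kr

Regular tax:
  54,000 kr × 9% = 4,860 kr
  110,000 kr × 14% = 15,400 kr
  239,000 kr × 23% = 54,970 kr
  89,000 kr × 30% = 26,700 kr
  → 101,930 kr
  Less foreign tax credit 2,000 kr → 99,930 kr

Supplementary minimum tax:
  Base (reported book profit): 740,000 kr
  Exemption: 43,000 kr − 25% × (740,000 kr − 578,000 kr) = 43,000 kr − 40,500 kr = 2,500 kr
  Base: 740,000 kr − 2,500 kr = 737,500 kr
  737,500 kr × 24% = 177,000 kr

177,000 kr > 99,930 kr, so the supplementary minimum tax is the binding amount.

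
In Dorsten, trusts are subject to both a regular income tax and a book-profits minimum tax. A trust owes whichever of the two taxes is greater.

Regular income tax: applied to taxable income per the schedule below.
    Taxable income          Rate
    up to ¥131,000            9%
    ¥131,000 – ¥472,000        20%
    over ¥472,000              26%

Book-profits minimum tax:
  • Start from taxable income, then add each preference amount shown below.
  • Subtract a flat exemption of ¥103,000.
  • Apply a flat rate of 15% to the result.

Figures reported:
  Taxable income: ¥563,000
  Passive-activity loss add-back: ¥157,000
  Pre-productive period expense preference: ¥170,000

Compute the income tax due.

Regular income tax:
  ¥131,000 × 9% = ¥11,790
  ¥341,000 × 20% = ¥68,200
  ¥91,000 × 26% = ¥23,660
  → ¥103,650

Book-profits minimum tax:
  Adjusted income: ¥563,000 + ¥157,000 + ¥170,000 = ¥890,000
  Less exemption ¥103,000 → base ¥787,000
  ¥787,000 × 15% = ¥118,050

¥118,050 > ¥103,650, so the book-profits minimum tax is the binding amount.

¥118,050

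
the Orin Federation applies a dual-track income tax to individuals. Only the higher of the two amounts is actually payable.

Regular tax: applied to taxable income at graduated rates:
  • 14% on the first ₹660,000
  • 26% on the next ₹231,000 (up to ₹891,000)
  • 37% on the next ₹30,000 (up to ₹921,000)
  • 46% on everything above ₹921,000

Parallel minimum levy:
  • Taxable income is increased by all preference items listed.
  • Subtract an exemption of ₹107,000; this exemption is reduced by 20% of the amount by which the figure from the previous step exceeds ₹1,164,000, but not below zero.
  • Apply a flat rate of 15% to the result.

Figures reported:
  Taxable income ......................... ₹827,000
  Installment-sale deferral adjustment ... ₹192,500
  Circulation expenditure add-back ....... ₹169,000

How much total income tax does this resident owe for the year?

₹162,960

Regular tax:
  ₹660,000 × 14% = ₹92,400
  ₹167,000 × 26% = ₹43,420
  → ₹135,820

Parallel minimum levy:
  Adjusted income: ₹827,000 + ₹192,500 + ₹169,000 = ₹1,188,500
  Exemption: ₹107,000 − 20% × (₹1,188,500 − ₹1,164,000) = ₹107,000 − ₹4,900 = ₹102,100
  Base: ₹1,188,500 − ₹102,100 = ₹1,086,400
  ₹1,086,400 × 15% = ₹162,960

₹162,960 > ₹135,820, so the parallel minimum levy is the binding amount.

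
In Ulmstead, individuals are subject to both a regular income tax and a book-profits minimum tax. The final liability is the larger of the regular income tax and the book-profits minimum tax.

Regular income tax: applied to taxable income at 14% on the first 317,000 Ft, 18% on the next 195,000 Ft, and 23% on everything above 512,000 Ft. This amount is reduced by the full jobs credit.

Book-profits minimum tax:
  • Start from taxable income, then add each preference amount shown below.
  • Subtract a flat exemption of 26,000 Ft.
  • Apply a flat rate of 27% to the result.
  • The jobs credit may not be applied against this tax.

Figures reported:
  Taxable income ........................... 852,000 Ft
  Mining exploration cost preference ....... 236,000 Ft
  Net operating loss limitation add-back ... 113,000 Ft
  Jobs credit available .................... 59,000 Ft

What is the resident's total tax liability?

317,250 Ft

Book-profits minimum tax:
  Adjusted income: 852,000 Ft + 236,000 Ft + 113,000 Ft = 1,201,000 Ft
  Less exemption 26,000 Ft → base 1,175,000 Ft
  1,175,000 Ft × 27% = 317,250 Ft

Regular income tax:
  317,000 Ft × 14% = 44,380 Ft
  195,000 Ft × 18% = 35,100 Ft
  340,000 Ft × 23% = 78,200 Ft
  → 157,680 Ft
  Less jobs credit 59,000 Ft → 98,680 Ft

317,250 Ft > 98,680 Ft, so the book-profits minimum tax is the binding amount.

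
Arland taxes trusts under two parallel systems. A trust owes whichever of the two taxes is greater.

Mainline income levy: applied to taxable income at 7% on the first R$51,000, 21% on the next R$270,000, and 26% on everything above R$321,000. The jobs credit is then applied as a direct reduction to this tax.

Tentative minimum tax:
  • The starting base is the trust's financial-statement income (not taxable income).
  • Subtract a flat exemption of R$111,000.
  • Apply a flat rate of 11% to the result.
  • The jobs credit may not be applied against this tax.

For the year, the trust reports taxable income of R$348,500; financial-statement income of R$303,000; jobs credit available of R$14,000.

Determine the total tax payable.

R$53,420

Tentative minimum tax:
  Base (financial-statement income): R$303,000
  Less exemption R$111,000 → base R$192,000
  R$192,000 × 11% = R$21,120

Mainline income levy:
  R$51,000 × 7% = R$3,570
  R$270,000 × 21% = R$56,700
  R$27,500 × 26% = R$7,150
  → R$67,420
  Less jobs credit R$14,000 → R$53,420

R$53,420 > R$21,120, so the mainline income levy governs.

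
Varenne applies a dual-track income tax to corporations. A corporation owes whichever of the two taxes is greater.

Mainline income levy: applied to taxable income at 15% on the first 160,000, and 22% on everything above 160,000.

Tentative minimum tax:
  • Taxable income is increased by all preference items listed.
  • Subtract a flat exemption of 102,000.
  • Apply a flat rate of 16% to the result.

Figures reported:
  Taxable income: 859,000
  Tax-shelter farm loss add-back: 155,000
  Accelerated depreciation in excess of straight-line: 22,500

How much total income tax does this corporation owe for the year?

Mainline income levy:
  160,000 × 15% = 24,000
  699,000 × 22% = 153,780
  → 177,780

Tentative minimum tax:
  Adjusted income: 859,000 + 155,000 + 22,500 = 1,036,500
  Less exemption 102,000 → base 934,500
  934,500 × 16% = 149,520

177,780 > 149,520, so the mainline income levy governs.

177,780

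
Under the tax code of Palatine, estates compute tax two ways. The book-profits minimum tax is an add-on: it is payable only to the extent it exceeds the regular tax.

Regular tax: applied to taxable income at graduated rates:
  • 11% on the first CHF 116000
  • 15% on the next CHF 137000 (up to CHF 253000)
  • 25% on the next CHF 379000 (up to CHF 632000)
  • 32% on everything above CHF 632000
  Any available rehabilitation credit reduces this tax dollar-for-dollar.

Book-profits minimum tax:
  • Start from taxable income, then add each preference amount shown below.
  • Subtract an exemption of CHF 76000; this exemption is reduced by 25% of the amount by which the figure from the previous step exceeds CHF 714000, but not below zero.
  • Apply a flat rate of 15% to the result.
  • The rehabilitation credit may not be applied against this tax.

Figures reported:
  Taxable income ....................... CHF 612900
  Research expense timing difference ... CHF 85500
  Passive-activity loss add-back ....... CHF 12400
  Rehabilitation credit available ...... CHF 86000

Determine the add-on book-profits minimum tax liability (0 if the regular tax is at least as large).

CHF 57935

Regular tax:
  CHF 116000 × 11% = CHF 12760
  CHF 137000 × 15% = CHF 20550
  CHF 359900 × 25% = CHF 89975
  → CHF 123285
  Less rehabilitation credit CHF 86000 → CHF 37285

Book-profits minimum tax:
  Adjusted income: CHF 612900 + CHF 85500 + CHF 12400 = CHF 710800
  Exemption: CHF 710800 ≤ CHF 714000, so full CHF 76000 applies
  Base: CHF 710800 − CHF 76000 = CHF 634800
  CHF 634800 × 15% = CHF 95220

Excess of book-profits minimum tax over regular tax: CHF 95220 − CHF 37285 = CHF 57935.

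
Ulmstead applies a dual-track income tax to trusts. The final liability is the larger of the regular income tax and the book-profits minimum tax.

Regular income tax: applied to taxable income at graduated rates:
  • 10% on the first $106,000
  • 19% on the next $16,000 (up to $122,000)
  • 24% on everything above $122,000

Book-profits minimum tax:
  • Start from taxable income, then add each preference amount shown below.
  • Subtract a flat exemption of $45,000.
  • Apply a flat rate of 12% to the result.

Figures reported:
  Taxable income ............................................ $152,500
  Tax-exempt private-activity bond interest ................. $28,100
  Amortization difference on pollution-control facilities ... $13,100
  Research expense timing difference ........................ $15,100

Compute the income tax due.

Regular income tax:
  $106,000 × 10% = $10,600
  $16,000 × 19% = $3,040
  $30,500 × 24% = $7,320
  → $20,960

Book-profits minimum tax:
  Adjusted income: $152,500 + $28,100 + $13,100 + $15,100 = $208,800
  Less exemption $45,000 → base $163,800
  $163,800 × 12% = $19,656

$20,960 > $19,656, so the regular income tax governs.

$20,960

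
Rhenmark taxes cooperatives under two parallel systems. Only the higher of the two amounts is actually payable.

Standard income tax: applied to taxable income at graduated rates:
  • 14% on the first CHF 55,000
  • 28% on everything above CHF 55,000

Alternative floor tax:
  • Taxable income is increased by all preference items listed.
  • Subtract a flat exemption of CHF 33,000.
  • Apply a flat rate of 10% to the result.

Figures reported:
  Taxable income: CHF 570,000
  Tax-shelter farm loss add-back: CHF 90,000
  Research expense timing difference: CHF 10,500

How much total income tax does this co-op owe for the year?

Standard income tax:
  CHF 55,000 × 14% = CHF 7,700
  CHF 515,000 × 28% = CHF 144,200
  → CHF 151,900

Alternative floor tax:
  Adjusted income: CHF 570,000 + CHF 90,000 + CHF 10,500 = CHF 670,500
  Less exemption CHF 33,000 → base CHF 637,500
  CHF 637,500 × 10% = CHF 63,750

CHF 151,900 > CHF 63,750, so the standard income tax governs.

CHF 151,900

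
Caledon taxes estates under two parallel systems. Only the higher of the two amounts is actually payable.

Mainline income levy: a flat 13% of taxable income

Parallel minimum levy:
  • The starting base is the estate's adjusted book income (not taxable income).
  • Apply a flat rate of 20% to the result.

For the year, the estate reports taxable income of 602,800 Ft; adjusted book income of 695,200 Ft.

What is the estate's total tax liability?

139,040 Ft

Parallel minimum levy:
  Base (adjusted book income): 695,200 Ft
  695,200 Ft × 20% = 139,040 Ft

Mainline income levy:
  602,800 Ft × 13% = 78,364 Ft

139,040 Ft > 78,364 Ft, so the parallel minimum levy is the binding amount.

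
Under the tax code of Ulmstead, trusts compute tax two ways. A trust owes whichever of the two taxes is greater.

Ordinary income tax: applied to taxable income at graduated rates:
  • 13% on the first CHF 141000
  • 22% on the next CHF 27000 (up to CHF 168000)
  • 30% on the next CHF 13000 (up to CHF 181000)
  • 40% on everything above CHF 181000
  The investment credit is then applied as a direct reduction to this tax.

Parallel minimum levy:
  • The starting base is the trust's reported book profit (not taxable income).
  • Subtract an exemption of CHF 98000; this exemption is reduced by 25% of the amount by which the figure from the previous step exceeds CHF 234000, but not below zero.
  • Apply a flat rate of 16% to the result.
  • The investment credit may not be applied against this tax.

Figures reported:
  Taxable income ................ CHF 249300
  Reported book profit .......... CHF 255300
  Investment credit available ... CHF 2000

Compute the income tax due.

CHF 53490

Parallel minimum levy:
  Base (reported book profit): CHF 255300
  Exemption: CHF 98000 − 25% × (CHF 255300 − CHF 234000) = CHF 98000 − CHF 5325 = CHF 92675
  Base: CHF 255300 − CHF 92675 = CHF 162625
  CHF 162625 × 16% = CHF 26020

Ordinary income tax:
  CHF 141000 × 13% = CHF 18330
  CHF 27000 × 22% = CHF 5940
  CHF 13000 × 30% = CHF 3900
  CHF 68300 × 40% = CHF 27320
  → CHF 55490
  Less investment credit CHF 2000 → CHF 53490

CHF 53490 > CHF 26020, so the ordinary income tax governs.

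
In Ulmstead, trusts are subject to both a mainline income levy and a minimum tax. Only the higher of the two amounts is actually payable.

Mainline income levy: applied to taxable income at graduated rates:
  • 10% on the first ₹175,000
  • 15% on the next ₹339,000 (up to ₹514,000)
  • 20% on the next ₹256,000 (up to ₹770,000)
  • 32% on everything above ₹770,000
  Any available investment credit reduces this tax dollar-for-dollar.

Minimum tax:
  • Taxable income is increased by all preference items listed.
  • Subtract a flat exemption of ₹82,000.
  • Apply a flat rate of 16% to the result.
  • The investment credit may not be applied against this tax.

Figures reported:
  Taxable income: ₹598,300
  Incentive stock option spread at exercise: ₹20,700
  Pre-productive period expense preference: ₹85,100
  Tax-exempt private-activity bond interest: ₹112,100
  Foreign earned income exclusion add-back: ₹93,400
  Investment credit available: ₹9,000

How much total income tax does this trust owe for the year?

Mainline income levy:
  ₹175,000 × 10% = ₹17,500
  ₹339,000 × 15% = ₹50,850
  ₹84,300 × 20% = ₹16,860
  → ₹85,210
  Less investment credit ₹9,000 → ₹76,210

Minimum tax:
  Adjusted income: ₹598,300 + ₹20,700 + ₹85,100 + ₹112,100 + ₹93,400 = ₹909,600
  Less exemption ₹82,000 → base ₹827,600
  ₹827,600 × 16% = ₹132,416

₹132,416 > ₹76,210, so the minimum tax is the binding amount.

₹132,416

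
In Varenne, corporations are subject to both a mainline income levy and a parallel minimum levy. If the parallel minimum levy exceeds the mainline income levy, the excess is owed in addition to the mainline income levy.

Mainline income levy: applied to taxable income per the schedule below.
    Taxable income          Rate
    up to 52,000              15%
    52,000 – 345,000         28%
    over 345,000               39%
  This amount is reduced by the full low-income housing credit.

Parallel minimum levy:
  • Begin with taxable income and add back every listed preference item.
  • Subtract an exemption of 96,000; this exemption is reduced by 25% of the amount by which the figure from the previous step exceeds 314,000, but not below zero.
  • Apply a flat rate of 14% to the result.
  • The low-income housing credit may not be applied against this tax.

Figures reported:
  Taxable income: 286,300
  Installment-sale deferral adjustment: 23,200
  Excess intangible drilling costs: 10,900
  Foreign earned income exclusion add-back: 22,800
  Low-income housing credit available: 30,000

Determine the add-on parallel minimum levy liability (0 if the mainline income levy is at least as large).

0

Mainline income levy:
  52,000 × 15% = 7,800
  234,300 × 28% = 65,604
  → 73,404
  Less low-income housing credit 30,000 → 43,404

Parallel minimum levy:
  Adjusted income: 286,300 + 23,200 + 10,900 + 22,800 = 343,200
  Exemption: 96,000 − 25% × (343,200 − 314,000) = 96,000 − 7,300 = 88,700
  Base: 343,200 − 88,700 = 254,500
  254,500 × 14% = 35,630

35,630 ≤ 43,404, so no add-on is due.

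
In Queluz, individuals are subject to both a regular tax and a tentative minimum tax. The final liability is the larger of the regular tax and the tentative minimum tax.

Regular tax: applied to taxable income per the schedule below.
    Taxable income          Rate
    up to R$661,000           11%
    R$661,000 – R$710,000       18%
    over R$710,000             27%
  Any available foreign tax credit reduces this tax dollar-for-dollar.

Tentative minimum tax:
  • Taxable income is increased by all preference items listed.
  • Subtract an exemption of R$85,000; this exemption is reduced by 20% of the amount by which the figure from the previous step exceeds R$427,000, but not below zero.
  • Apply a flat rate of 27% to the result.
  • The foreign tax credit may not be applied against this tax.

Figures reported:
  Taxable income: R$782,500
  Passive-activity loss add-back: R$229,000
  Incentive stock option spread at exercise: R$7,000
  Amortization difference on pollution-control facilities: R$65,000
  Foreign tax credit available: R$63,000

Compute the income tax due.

R$292,545

Tentative minimum tax:
  Adjusted income: R$782,500 + R$229,000 + R$7,000 + R$65,000 = R$1,083,500
  Exemption: 20% × (R$1,083,500 − R$427,000) = R$131,300 ≥ R$85,000, so the exemption is fully phased out
  Base: R$1,083,500 − R$0 = R$1,083,500
  R$1,083,500 × 27% = R$292,545

Regular tax:
  R$661,000 × 11% = R$72,710
  R$49,000 × 18% = R$8,820
  R$72,500 × 27% = R$19,575
  → R$101,105
  Less foreign tax credit R$63,000 → R$38,105

R$292,545 > R$38,105, so the tentative minimum tax is the binding amount.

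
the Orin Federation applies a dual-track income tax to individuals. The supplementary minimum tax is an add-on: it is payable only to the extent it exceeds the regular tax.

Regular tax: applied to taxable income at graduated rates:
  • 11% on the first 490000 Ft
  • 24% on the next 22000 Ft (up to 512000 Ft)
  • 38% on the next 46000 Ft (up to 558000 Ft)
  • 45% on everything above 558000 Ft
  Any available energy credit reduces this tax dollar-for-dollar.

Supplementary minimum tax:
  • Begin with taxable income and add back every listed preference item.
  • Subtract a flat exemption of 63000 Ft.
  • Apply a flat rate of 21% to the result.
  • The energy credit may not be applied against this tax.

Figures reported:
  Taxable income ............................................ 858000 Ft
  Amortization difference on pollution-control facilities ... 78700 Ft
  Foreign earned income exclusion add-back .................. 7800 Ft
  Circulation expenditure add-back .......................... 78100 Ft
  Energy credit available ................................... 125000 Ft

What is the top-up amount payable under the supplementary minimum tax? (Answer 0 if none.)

Regular tax:
  490000 Ft × 11% = 53900 Ft
  22000 Ft × 24% = 5280 Ft
  46000 Ft × 38% = 17480 Ft
  300000 Ft × 45% = 135000 Ft
  → 211660 Ft
  Less energy credit 125000 Ft → 86660 Ft

Supplementary minimum tax:
  Adjusted income: 858000 Ft + 78700 Ft + 7800 Ft + 78100 Ft = 1022600 Ft
  Less exemption 63000 Ft → base 959600 Ft
  959600 Ft × 21% = 201516 Ft

Excess of supplementary minimum tax over regular tax: 201516 Ft − 86660 Ft = 114856 Ft.

114856 Ft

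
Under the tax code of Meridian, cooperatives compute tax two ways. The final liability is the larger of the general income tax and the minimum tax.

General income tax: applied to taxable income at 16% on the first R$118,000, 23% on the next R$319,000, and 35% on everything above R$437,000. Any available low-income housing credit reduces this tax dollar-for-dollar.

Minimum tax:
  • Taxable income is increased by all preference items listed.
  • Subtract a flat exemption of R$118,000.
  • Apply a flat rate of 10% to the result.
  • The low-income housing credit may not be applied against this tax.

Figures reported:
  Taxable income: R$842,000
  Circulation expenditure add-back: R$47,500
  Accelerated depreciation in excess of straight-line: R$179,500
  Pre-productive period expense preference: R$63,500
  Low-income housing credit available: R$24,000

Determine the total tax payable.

General income tax:
  R$118,000 × 16% = R$18,880
  R$319,000 × 23% = R$73,370
  R$405,000 × 35% = R$141,750
  → R$234,000
  Less low-income housing credit R$24,000 → R$210,000

Minimum tax:
  Adjusted income: R$842,000 + R$47,500 + R$179,500 + R$63,500 = R$1,132,500
  Less exemption R$118,000 → base R$1,014,500
  R$1,014,500 × 10% = R$101,450

R$210,000 > R$101,450, so the general income tax governs.

R$210,000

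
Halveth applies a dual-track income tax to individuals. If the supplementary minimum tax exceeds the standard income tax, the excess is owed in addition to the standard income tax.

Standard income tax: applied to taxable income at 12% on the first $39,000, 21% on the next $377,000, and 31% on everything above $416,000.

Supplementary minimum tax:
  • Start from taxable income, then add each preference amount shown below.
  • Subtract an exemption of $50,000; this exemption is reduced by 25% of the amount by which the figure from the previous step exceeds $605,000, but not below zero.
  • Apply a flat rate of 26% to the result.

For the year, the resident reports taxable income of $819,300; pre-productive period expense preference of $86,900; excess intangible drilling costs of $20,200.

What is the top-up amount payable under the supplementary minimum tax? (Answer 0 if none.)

Supplementary minimum tax:
  Adjusted income: $819,300 + $86,900 + $20,200 = $926,400
  Exemption: 25% × ($926,400 − $605,000) = $80,350 ≥ $50,000, so the exemption is fully phased out
  Base: $926,400 − $0 = $926,400
  $926,400 × 26% = $240,864

Standard income tax:
  $39,000 × 12% = $4,680
  $377,000 × 21% = $79,170
  $403,300 × 31% = $125,023
  → $208,873

Excess of supplementary minimum tax over standard income tax: $240,864 − $208,873 = $31,991.

$31,991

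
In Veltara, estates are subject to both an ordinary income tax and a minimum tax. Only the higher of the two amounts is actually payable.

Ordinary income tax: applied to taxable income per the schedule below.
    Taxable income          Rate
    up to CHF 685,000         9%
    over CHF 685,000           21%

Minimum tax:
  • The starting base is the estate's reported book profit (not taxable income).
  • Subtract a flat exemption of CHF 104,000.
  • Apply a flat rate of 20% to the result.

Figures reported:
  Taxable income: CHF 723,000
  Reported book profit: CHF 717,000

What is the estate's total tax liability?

Ordinary income tax:
  CHF 685,000 × 9% = CHF 61,650
  CHF 38,000 × 21% = CHF 7,980
  → CHF 69,630

Minimum tax:
  Base (reported book profit): CHF 717,000
  Less exemption CHF 104,000 → base CHF 613,000
  CHF 613,000 × 20% = CHF 122,600

CHF 122,600 > CHF 69,630, so the minimum tax is the binding amount.

CHF 122,600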